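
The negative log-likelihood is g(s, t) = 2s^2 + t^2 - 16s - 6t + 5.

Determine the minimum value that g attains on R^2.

-36

g(s,t) separates as P(s) + Q(t) + 5, so its minimum is min P + min Q + 5.
P'(s) = 4s - 16 vanishes at s ∈ {4}; Q'(t) = 2(t - 3) vanishes at t ∈ {3}.
Local minima of P (where P''>0): P(4)=-32. Local minima of Q: Q(3)=-9.
So the global minimum of g is P(4) + Q(3) + 5 = -32 − 9 + 5 = -36, attained at (4, 3).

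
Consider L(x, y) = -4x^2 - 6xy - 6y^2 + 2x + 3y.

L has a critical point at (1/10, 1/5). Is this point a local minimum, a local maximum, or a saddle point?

The Hessian of L is constant: H = [[-8, -6], [-6, -12]].
det(H) = (-8)·(-12) − (-6)² = 60.
det(H) > 0 and tr(H) = -20 < 0, so H is negative definite and the point is a local maximum.

local maximum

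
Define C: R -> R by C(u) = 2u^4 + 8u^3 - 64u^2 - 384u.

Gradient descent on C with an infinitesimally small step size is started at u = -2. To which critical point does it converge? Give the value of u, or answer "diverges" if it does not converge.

4

C'(u) = 8(u - 4)(u + 3)(u + 4), so C'(-2) = -96.
Gradient descent moves in the -C' direction, i.e. u is increasing.
The nearest critical point in that direction is u = 4, where C'' = 448 > 0 (a local minimum). The iterate converges there.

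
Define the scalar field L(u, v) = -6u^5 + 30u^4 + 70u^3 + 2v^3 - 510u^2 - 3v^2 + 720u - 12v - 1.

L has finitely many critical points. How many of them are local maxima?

2

L separates as a function of u plus a function of v, so ∇L=0 decouples.
∂L/∂u = -30(u - 4)(u - 2)(u - 1)(u + 3) = 0 at u ∈ {-3, 1, 2, 4}; ∂L/∂v = 6(v - 2)(v + 1) = 0 at v ∈ {-1, 2}.
The Hessian is diagonal: diag(L_uu, L_vv). Second derivatives: L_uu(-3)=4200, L_uu(1)=-360, L_uu(2)=300, L_uu(4)=-1260; L_vv(-1)=-18, L_vv(2)=18.
Local maxima occur where both diagonal entries negative: (1, -1), (4, -1). Count: 2.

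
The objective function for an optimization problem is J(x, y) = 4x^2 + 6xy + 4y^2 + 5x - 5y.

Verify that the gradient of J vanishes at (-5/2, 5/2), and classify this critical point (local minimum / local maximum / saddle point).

local minimum

∇J = (8x + 6y + 5, 6x + 8y - 5); substituting (-5/2, 5/2) gives ∇J = (0, 0), so (-5/2, 5/2) is indeed a critical point.
The Hessian of J is constant: H = [[8, 6], [6, 8]].
det(H) = 8·8 − 6² = 28.
det(H) > 0 and tr(H) = 16 > 0, so H is positive definite and the point is a local minimum.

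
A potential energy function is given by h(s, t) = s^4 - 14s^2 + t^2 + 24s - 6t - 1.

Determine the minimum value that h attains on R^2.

h(s,t) separates as P(s) + Q(t) − 1, so its minimum is min P + min Q − 1.
P'(s) = 4(s - 2)(s - 1)(s + 3) vanishes at s ∈ {-3, 1, 2}; Q'(t) = 2(t - 3) vanishes at t ∈ {3}.
Local minima of P (where P''>0): P(-3)=-117, P(2)=8. Local minima of Q: Q(3)=-9.
So the global minimum of h is P(-3) + Q(3) − 1 = -117 − 9 − 1 = -127, attained at (-3, 3).

-127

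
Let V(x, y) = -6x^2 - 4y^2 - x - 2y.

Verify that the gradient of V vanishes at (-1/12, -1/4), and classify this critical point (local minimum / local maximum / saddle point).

local maximum

∇V = (-12x - 1, -8y - 2); substituting (-1/12, -1/4) gives ∇V = (0, 0), so (-1/12, -1/4) is indeed a critical point.
The Hessian of V is constant: H = [[-12, 0], [0, -8]].
det(H) = (-12)·(-8) − 0² = 96.
det(H) > 0 and tr(H) = -20 < 0, so H is negative definite and the point is a local maximum.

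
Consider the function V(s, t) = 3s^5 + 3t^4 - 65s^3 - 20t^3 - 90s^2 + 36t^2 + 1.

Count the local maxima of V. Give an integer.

2

V separates as a function of s plus a function of t, so ∇V=0 decouples.
∂V/∂s = 15s(s - 4)(s + 1)(s + 3) = 0 at s ∈ {-3, -1, 0, 4}; ∂V/∂t = 12t(t - 3)(t - 2) = 0 at t ∈ {0, 2, 3}.
The Hessian is diagonal: diag(V_ss, V_tt). Second derivatives: V_ss(-3)=-630, V_ss(-1)=150, V_ss(0)=-180, V_ss(4)=2100; V_tt(0)=72, V_tt(2)=-24, V_tt(3)=36.
Local maxima occur where both diagonal entries negative: (-3, 2), (0, 2). Count: 2.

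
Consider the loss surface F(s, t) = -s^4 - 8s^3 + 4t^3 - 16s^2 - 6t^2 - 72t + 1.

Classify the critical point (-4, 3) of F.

The mixed partial ∂²F/∂s∂t is 0, so the Hessian at any point is diag(F_ss, F_tt) = diag(-4(3s^2 + 12s + 8), 12(2t - 1)).
At (-4, 3): H = diag(-32, 60).
The eigenvalues have opposite signs, so H is indefinite: a saddle point.

saddle point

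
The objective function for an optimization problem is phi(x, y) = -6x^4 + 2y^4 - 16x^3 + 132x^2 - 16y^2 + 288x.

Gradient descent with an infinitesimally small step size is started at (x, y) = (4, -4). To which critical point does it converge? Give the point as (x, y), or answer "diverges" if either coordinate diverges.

diverges

phi is separable, so gradient descent decouples: x follows -∂phi/∂x, y follows -∂phi/∂y.
∂phi/∂x = -24(x - 3)(x + 1)(x + 4); at x=4 this is -960, so x increases.
∂phi/∂y = 8y(y - 2)(y + 2); at y=-4 this is -384, so y increases.
The x-coordinate has no critical point in that direction and runs off to infinity.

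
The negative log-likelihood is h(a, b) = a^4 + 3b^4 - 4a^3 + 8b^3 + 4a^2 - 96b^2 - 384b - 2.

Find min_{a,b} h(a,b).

h(a,b) separates as P(a) + Q(b) − 2, so its minimum is min P + min Q − 2.
P'(a) = 4a(a - 2)(a - 1) vanishes at a ∈ {0, 1, 2}; Q'(b) = 12(b - 4)(b + 2)(b + 4) vanishes at b ∈ {-4, -2, 4}.
Local minima of P (where P''>0): P(0)=0, P(2)=0. Local minima of Q: Q(-4)=256, Q(4)=-1792.
So the global minimum of h is P(0) + Q(4) − 2 = 0 − 1792 − 2 = -1794, attained at (0, 4).

-1794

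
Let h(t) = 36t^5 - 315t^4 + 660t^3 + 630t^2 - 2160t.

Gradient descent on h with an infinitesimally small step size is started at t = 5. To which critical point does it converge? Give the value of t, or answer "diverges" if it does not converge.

4

h'(t) = 180(t - 4)(t - 3)(t - 1)(t + 1), so h'(5) = 8640.
Gradient descent moves in the -h' direction, i.e. t is decreasing.
The nearest critical point in that direction is t = 4, where h'' = 2700 > 0 (a local minimum). The iterate converges there.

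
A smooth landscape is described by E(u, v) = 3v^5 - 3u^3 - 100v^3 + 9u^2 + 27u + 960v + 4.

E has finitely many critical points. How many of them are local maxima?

2

E separates as a function of u plus a function of v, so ∇E=0 decouples.
∂E/∂u = -9(u - 3)(u + 1) = 0 at u ∈ {-1, 3}; ∂E/∂v = 15(v - 4)(v - 2)(v + 2)(v + 4) = 0 at v ∈ {-4, -2, 2, 4}.
The Hessian is diagonal: diag(E_uu, E_vv). Second derivatives: E_uu(-1)=36, E_uu(3)=-36; E_vv(-4)=-1440, E_vv(-2)=720, E_vv(2)=-720, E_vv(4)=1440.
Local maxima occur where both diagonal entries negative: (3, -4), (3, 2). Count: 2.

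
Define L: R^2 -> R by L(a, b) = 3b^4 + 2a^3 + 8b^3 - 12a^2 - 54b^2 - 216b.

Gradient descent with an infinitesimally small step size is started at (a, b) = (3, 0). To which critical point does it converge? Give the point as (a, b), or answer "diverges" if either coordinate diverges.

L is separable, so gradient descent decouples: a follows -∂L/∂a, b follows -∂L/∂b.
∂L/∂a = 6a(a - 4); at a=3 this is -18, so a increases.
∂L/∂b = 12(b - 3)(b + 2)(b + 3); at b=0 this is -216, so b increases.
a converges to its nearest critical value 4 (a local min of the a-part); b converges to 3. The iterate converges to (4, 3).

(4, 3)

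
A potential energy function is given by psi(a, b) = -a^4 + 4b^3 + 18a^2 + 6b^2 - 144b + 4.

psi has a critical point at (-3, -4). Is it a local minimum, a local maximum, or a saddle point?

local maximum

The mixed partial ∂²psi/∂a∂b is 0, so the Hessian at any point is diag(psi_aa, psi_bb) = diag(12(-a^2 + 3), 12(2b + 1)).
At (-3, -4): H = diag(-72, -84).
Both eigenvalues are negative, so H is negative definite: a local maximum.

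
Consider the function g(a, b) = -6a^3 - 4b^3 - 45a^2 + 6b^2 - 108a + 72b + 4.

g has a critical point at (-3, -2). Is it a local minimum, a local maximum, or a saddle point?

The mixed partial ∂²g/∂a∂b is 0, so the Hessian at any point is diag(g_aa, g_bb) = diag(-18(2a + 5), 12(-2b + 1)).
At (-3, -2): H = diag(18, 60).
Both eigenvalues are positive, so H is positive definite: a local minimum.

local minimum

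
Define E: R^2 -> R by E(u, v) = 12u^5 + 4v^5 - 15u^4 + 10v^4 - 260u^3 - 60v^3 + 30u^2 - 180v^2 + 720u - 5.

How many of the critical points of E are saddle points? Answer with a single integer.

8

E separates as a function of u plus a function of v, so ∇E=0 decouples.
∂E/∂u = 60(u - 4)(u - 1)(u + 1)(u + 3) = 0 at u ∈ {-3, -1, 1, 4}; ∂E/∂v = 20v(v - 3)(v + 2)(v + 3) = 0 at v ∈ {-3, -2, 0, 3}.
The Hessian is diagonal: diag(E_uu, E_vv). Second derivatives: E_uu(-3)=-3360, E_uu(-1)=1200, E_uu(1)=-1440, E_uu(4)=6300; E_vv(-3)=-360, E_vv(-2)=200, E_vv(0)=-360, E_vv(3)=1800.
Saddle points occur where the two diagonal entries have opposite signs: (-3, -2), (-3, 3), (-1, -3), (-1, 0), (1, -2), (1, 3), (4, -3), (4, 0). Count: 8.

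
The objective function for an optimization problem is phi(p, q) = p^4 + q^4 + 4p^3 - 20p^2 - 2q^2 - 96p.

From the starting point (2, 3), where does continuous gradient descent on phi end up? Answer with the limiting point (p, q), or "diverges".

phi is separable, so gradient descent decouples: p follows -∂phi/∂p, q follows -∂phi/∂q.
∂phi/∂p = 4(p - 3)(p + 2)(p + 4); at p=2 this is -96, so p increases.
∂phi/∂q = 4q(q - 1)(q + 1); at q=3 this is 96, so q decreases.
p converges to its nearest critical value 3 (a local min of the p-part); q converges to 1. The iterate converges to (3, 1).

(3, 1)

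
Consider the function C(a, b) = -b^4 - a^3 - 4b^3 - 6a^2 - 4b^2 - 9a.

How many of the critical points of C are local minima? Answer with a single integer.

C separates as a function of a plus a function of b, so ∇C=0 decouples.
∂C/∂a = -3(a + 1)(a + 3) = 0 at a ∈ {-3, -1}; ∂C/∂b = -4b(b + 1)(b + 2) = 0 at b ∈ {-2, -1, 0}.
The Hessian is diagonal: diag(C_aa, C_bb). Second derivatives: C_aa(-3)=6, C_aa(-1)=-6; C_bb(-2)=-8, C_bb(-1)=4, C_bb(0)=-8.
Local minima occur where both diagonal entries positive: (-3, -1). Count: 1.

1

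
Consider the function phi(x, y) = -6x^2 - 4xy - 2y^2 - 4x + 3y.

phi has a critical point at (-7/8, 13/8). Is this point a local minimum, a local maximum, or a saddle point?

local maximum

The Hessian of phi is constant: H = [[-12, -4], [-4, -4]].
det(H) = (-12)·(-4) − (-4)² = 32.
det(H) > 0 and tr(H) = -16 < 0, so H is negative definite and the point is a local maximum.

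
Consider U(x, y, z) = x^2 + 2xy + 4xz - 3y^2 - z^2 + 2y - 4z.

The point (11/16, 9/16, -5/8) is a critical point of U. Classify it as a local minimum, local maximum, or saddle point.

saddle point

The Hessian is constant: H = [[2, 2, 4], [2, -6, 0], [4, 0, -2]].
Leading principal minors: Δ₁ = 2, Δ₂ = -16, Δ₃ = 128.
The minors fit neither the all-positive nor the alternating-sign pattern, so H is indefinite: a saddle point.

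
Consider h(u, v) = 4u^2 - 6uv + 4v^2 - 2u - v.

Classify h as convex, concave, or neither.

convex

h is quadratic, so its Hessian is the constant matrix H = [[8, -6], [-6, 8]].
det(H) = 28, tr(H) = 16.
det(H) > 0 and tr(H) > 0, so H is positive definite everywhere: convex.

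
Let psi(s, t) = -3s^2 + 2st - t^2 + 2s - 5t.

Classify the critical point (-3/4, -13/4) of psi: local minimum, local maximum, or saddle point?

The Hessian of psi is constant: H = [[-6, 2], [2, -2]].
det(H) = (-6)·(-2) − 2² = 8.
det(H) > 0 and tr(H) = -8 < 0, so H is negative definite and the point is a local maximum.

local maximum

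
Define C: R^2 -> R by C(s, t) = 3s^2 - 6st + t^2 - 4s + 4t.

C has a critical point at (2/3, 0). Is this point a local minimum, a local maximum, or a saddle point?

saddle point

The Hessian of C is constant: H = [[6, -6], [-6, 2]].
det(H) = 6·2 − (-6)² = -24.
Since det(H) < 0, H is indefinite and the critical point is a saddle point.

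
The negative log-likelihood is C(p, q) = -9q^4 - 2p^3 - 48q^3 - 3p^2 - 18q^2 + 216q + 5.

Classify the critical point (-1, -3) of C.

saddle point

The mixed partial ∂²C/∂p∂q is 0, so the Hessian at any point is diag(C_pp, C_qq) = diag(-6(2p + 1), -36(3q^2 + 8q + 1)).
At (-1, -3): H = diag(6, -144).
The eigenvalues have opposite signs, so H is indefinite: a saddle point.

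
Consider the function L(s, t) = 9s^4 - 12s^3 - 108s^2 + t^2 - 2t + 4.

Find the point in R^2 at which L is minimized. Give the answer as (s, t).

(3, 1)

L(s,t) separates as P(s) + Q(t) + 4, so its minimum is min P + min Q + 4.
P'(s) = 36s(s - 3)(s + 2) vanishes at s ∈ {-2, 0, 3}; Q'(t) = 2(t - 1) vanishes at t ∈ {1}.
Local minima of P (where P''>0): P(-2)=-192, P(3)=-567. Local minima of Q: Q(1)=-1.
So the global minimum of L is P(3) + Q(1) + 4 = -567 − 1 + 4 = -564, attained at (3, 1).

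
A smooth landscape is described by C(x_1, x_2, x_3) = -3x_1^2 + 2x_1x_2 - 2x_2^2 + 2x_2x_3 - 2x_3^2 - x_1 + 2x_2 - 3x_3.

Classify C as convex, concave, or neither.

C is quadratic, so its Hessian is the constant matrix H = [[-6, 2, 0], [2, -4, 2], [0, 2, -4]].
Leading principal minors: -6, 20, -56.
Signs alternate −, +, − ⇒ H ≺ 0 ⇒ concave.

concave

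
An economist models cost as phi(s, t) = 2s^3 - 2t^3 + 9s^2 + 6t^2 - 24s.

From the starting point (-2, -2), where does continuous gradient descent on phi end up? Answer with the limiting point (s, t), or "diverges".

(1, 0)

phi is separable, so gradient descent decouples: s follows -∂phi/∂s, t follows -∂phi/∂t.
∂phi/∂s = 6(s - 1)(s + 4); at s=-2 this is -36, so s increases.
∂phi/∂t = -6t(t - 2); at t=-2 this is -48, so t increases.
s converges to its nearest critical value 1 (a local min of the s-part); t converges to 0. The iterate converges to (1, 0).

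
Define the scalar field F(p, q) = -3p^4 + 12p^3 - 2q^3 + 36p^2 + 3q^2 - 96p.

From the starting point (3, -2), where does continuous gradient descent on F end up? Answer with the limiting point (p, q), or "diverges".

F is separable, so gradient descent decouples: p follows -∂F/∂p, q follows -∂F/∂q.
∂F/∂p = -12(p - 4)(p - 1)(p + 2); at p=3 this is 120, so p decreases.
∂F/∂q = -6q(q - 1); at q=-2 this is -36, so q increases.
p converges to its nearest critical value 1 (a local min of the p-part); q converges to 0. The iterate converges to (1, 0).

(1, 0)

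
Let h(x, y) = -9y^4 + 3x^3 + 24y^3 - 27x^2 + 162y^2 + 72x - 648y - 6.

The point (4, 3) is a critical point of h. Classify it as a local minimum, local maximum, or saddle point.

The mixed partial ∂²h/∂x∂y is 0, so the Hessian at any point is diag(h_xx, h_yy) = diag(18(x - 3), 36(-3y^2 + 4y + 9)).
At (4, 3): H = diag(18, -216).
The eigenvalues have opposite signs, so H is indefinite: a saddle point.

saddle point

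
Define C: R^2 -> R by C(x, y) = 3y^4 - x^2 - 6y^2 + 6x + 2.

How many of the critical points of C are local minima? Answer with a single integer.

C separates as a function of x plus a function of y, so ∇C=0 decouples.
∂C/∂x = -2(x - 3) = 0 at x ∈ {3}; ∂C/∂y = 12y(y - 1)(y + 1) = 0 at y ∈ {-1, 0, 1}.
The Hessian is diagonal: diag(C_xx, C_yy). Second derivatives: C_xx(3)=-2; C_yy(-1)=24, C_yy(0)=-12, C_yy(1)=24.
Local minima occur where both diagonal entries positive: none. Count: 0.

0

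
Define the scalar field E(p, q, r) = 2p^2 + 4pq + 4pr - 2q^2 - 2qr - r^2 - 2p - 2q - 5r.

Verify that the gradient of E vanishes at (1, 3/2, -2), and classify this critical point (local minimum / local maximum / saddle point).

∇E = (4p + 4q + 4r - 2, 4p - 4q - 2r - 2, 4p - 2q - 2r - 5); substituting (1, 3/2, -2) gives ∇E = (0, 0, 0), so (1, 3/2, -2) is indeed a critical point.
The Hessian is constant: H = [[4, 4, 4], [4, -4, -2], [4, -2, -2]].
Leading principal minors: Δ₁ = 4, Δ₂ = -32, Δ₃ = 48.
The minors fit neither the all-positive nor the alternating-sign pattern, so H is indefinite: a saddle point.

saddle point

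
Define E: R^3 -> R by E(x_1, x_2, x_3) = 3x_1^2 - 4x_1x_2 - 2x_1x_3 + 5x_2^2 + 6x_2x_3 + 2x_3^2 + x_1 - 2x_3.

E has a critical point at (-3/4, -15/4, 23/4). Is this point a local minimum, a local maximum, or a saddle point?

local minimum

The Hessian is constant: H = [[6, -4, -2], [-4, 10, 6], [-2, 6, 4]].
Leading principal minors: Δ₁ = 6, Δ₂ = 44, Δ₃ = 16.
All leading minors are positive, so H is positive definite: a local minimum.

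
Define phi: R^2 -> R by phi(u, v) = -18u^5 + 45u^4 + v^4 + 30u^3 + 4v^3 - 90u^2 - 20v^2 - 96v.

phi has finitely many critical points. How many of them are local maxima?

phi separates as a function of u plus a function of v, so ∇phi=0 decouples.
∂phi/∂u = -90u(u - 2)(u - 1)(u + 1) = 0 at u ∈ {-1, 0, 1, 2}; ∂phi/∂v = 4(v - 3)(v + 2)(v + 4) = 0 at v ∈ {-4, -2, 3}.
The Hessian is diagonal: diag(phi_uu, phi_vv). Second derivatives: phi_uu(-1)=540, phi_uu(0)=-180, phi_uu(1)=180, phi_uu(2)=-540; phi_vv(-4)=56, phi_vv(-2)=-40, phi_vv(3)=140.
Local maxima occur where both diagonal entries negative: (0, -2), (2, -2). Count: 2.

2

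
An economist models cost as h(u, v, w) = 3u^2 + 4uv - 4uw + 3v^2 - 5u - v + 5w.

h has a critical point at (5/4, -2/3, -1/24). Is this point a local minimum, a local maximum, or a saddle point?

The Hessian is constant: H = [[6, 4, -4], [4, 6, 0], [-4, 0, 0]].
Leading principal minors: Δ₁ = 6, Δ₂ = 20, Δ₃ = -96.
The minors fit neither the all-positive nor the alternating-sign pattern, so H is indefinite: a saddle point.

saddle point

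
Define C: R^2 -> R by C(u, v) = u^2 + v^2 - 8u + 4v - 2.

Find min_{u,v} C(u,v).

-22

C(u,v) separates as P(u) + Q(v) − 2, so its minimum is min P + min Q − 2.
P'(u) = 2u - 8 vanishes at u ∈ {4}; Q'(v) = 2v + 4 vanishes at v ∈ {-2}.
Local minima of P (where P''>0): P(4)=-16. Local minima of Q: Q(-2)=-4.
So the global minimum of C is P(4) + Q(-2) − 2 = -16 − 4 − 2 = -22, attained at (4, -2).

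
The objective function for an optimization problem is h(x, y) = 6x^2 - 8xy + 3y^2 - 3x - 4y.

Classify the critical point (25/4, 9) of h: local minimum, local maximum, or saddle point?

The Hessian of h is constant: H = [[12, -8], [-8, 6]].
det(H) = 12·6 − (-8)² = 8.
det(H) > 0 and tr(H) = 18 > 0, so H is positive definite and the point is a local minimum.

local minimum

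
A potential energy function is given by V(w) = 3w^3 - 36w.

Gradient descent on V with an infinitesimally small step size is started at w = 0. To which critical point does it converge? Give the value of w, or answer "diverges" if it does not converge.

2

V'(w) = 9(w - 2)(w + 2), so V'(0) = -36.
Gradient descent moves in the -V' direction, i.e. w is increasing.
The nearest critical point in that direction is w = 2, where V'' = 36 > 0 (a local minimum). The iterate converges there.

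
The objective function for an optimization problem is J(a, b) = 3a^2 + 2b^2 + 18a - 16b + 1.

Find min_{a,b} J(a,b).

J(a,b) separates as P(a) + Q(b) + 1, so its minimum is min P + min Q + 1.
P'(a) = 6a + 18 vanishes at a ∈ {-3}; Q'(b) = 4b - 16 vanishes at b ∈ {4}.
Local minima of P (where P''>0): P(-3)=-27. Local minima of Q: Q(4)=-32.
So the global minimum of J is P(-3) + Q(4) + 1 = -27 − 32 + 1 = -58, attained at (-3, 4).

-58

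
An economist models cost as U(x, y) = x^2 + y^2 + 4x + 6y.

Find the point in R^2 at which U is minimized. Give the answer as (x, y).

U(x,y) separates as P(x) + Q(y), so its minimum is min P + min Q.
P'(x) = 2x + 4 vanishes at x ∈ {-2}; Q'(y) = 2y + 6 vanishes at y ∈ {-3}.
Local minima of P (where P''>0): P(-2)=-4. Local minima of Q: Q(-3)=-9.
So the global minimum of U is P(-2) + Q(-3) = -4 − 9 = -13, attained at (-2, -3).

(-2, -3)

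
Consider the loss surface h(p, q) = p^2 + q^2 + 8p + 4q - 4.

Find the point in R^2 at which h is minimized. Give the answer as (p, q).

h(p,q) separates as A(p) + B(q) − 4, so its minimum is min A + min B − 4.
A'(p) = 2p + 8 vanishes at p ∈ {-4}; B'(q) = 2q + 4 vanishes at q ∈ {-2}.
Local minima of A (where A''>0): A(-4)=-16. Local minima of B: B(-2)=-4.
So the global minimum of h is A(-4) + B(-2) − 4 = -16 − 4 − 4 = -24, attained at (-4, -2).

(-4, -2)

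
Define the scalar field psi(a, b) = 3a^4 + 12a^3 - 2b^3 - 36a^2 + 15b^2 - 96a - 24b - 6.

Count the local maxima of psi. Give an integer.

1

psi separates as a function of a plus a function of b, so ∇psi=0 decouples.
∂psi/∂a = 12(a - 2)(a + 1)(a + 4) = 0 at a ∈ {-4, -1, 2}; ∂psi/∂b = -6(b - 4)(b - 1) = 0 at b ∈ {1, 4}.
The Hessian is diagonal: diag(psi_aa, psi_bb). Second derivatives: psi_aa(-4)=216, psi_aa(-1)=-108, psi_aa(2)=216; psi_bb(1)=18, psi_bb(4)=-18.
Local maxima occur where both diagonal entries negative: (-1, 4). Count: 1.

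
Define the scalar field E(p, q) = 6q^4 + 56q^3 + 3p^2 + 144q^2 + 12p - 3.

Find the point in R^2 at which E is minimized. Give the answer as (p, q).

(-2, 0)

E(p,q) separates as A(p) + B(q) − 3, so its minimum is min A + min B − 3.
A'(p) = 6p + 12 vanishes at p ∈ {-2}; B'(q) = 24q(q + 3)(q + 4) vanishes at q ∈ {-4, -3, 0}.
Local minima of A (where A''>0): A(-2)=-12. Local minima of B: B(-4)=256, B(0)=0.
So the global minimum of E is A(-2) + B(0) − 3 = -12 + 0 − 3 = -15, attained at (-2, 0).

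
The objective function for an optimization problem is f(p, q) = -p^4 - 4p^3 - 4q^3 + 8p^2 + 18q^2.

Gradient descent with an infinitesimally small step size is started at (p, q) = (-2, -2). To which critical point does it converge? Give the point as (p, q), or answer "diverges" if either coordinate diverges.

(0, 0)

f is separable, so gradient descent decouples: p follows -∂f/∂p, q follows -∂f/∂q.
∂f/∂p = -4p(p - 1)(p + 4); at p=-2 this is -48, so p increases.
∂f/∂q = -12q(q - 3); at q=-2 this is -120, so q increases.
p converges to its nearest critical value 0 (a local min of the p-part); q converges to 0. The iterate converges to (0, 0).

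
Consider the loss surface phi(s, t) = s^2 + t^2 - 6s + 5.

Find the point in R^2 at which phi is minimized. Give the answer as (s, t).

(3, 0)

phi(s,t) separates as P(s) + Q(t) + 5, so its minimum is min P + min Q + 5.
P'(s) = 2s - 6 vanishes at s ∈ {3}; Q'(t) = 2t vanishes at t ∈ {0}.
Local minima of P (where P''>0): P(3)=-9. Local minima of Q: Q(0)=0.
So the global minimum of phi is P(3) + Q(0) + 5 = -9 + 0 + 5 = -4, attained at (3, 0).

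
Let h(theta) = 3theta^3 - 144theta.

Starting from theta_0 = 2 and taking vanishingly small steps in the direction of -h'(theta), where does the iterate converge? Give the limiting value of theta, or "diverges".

h'(theta) = 9(theta - 4)(theta + 4), so h'(2) = -108.
Gradient descent moves in the -h' direction, i.e. theta is increasing.
The nearest critical point in that direction is theta = 4, where h'' = 72 > 0 (a local minimum). The iterate converges there.

4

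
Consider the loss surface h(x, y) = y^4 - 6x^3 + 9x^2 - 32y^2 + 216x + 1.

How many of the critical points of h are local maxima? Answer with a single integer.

h separates as a function of x plus a function of y, so ∇h=0 decouples.
∂h/∂x = -18(x - 4)(x + 3) = 0 at x ∈ {-3, 4}; ∂h/∂y = 4y(y - 4)(y + 4) = 0 at y ∈ {-4, 0, 4}.
The Hessian is diagonal: diag(h_xx, h_yy). Second derivatives: h_xx(-3)=126, h_xx(4)=-126; h_yy(-4)=128, h_yy(0)=-64, h_yy(4)=128.
Local maxima occur where both diagonal entries negative: (4, 0). Count: 1.

1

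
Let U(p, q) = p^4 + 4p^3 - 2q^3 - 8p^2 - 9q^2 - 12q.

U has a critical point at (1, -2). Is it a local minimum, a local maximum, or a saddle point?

The mixed partial ∂²U/∂p∂q is 0, so the Hessian at any point is diag(U_pp, U_qq) = diag(4(3p^2 + 6p - 4), -6(2q + 3)).
At (1, -2): H = diag(20, 6).
Both eigenvalues are positive, so H is positive definite: a local minimum.

local minimum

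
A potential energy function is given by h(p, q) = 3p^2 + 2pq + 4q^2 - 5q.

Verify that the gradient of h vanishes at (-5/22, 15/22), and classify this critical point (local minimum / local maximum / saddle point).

local minimum

∇h = (6p + 2q, 2p + 8q - 5); substituting (-5/22, 15/22) gives ∇h = (0, 0), so (-5/22, 15/22) is indeed a critical point.
The Hessian of h is constant: H = [[6, 2], [2, 8]].
det(H) = 6·8 − 2² = 44.
det(H) > 0 and tr(H) = 14 > 0, so H is positive definite and the point is a local minimum.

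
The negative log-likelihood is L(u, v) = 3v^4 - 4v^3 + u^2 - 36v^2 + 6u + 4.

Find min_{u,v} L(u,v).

L(u,v) separates as P(u) + Q(v) + 4, so its minimum is min P + min Q + 4.
P'(u) = 2u + 6 vanishes at u ∈ {-3}; Q'(v) = 12v(v - 3)(v + 2) vanishes at v ∈ {-2, 0, 3}.
Local minima of P (where P''>0): P(-3)=-9. Local minima of Q: Q(-2)=-64, Q(3)=-189.
So the global minimum of L is P(-3) + Q(3) + 4 = -9 − 189 + 4 = -194, attained at (-3, 3).

-194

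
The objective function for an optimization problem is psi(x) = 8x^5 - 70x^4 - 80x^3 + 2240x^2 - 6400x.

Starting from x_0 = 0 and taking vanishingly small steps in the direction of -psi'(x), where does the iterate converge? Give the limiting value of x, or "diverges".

2

psi'(x) = 40(x - 5)(x - 4)(x - 2)(x + 4), so psi'(0) = -6400.
Gradient descent moves in the -psi' direction, i.e. x is increasing.
The nearest critical point in that direction is x = 2, where psi'' = 1440 > 0 (a local minimum). The iterate converges there.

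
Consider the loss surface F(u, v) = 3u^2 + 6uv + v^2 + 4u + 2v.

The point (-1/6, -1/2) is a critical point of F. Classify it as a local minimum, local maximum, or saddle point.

saddle point

The Hessian of F is constant: H = [[6, 6], [6, 2]].
det(H) = 6·2 − 6² = -24.
Since det(H) < 0, H is indefinite and the critical point is a saddle point.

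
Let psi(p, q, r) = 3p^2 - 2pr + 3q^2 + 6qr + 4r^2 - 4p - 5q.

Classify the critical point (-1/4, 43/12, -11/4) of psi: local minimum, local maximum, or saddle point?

local minimum

The Hessian is constant: H = [[6, 0, -2], [0, 6, 6], [-2, 6, 8]].
Leading principal minors: Δ₁ = 6, Δ₂ = 36, Δ₃ = 48.
All leading minors are positive, so H is positive definite: a local minimum.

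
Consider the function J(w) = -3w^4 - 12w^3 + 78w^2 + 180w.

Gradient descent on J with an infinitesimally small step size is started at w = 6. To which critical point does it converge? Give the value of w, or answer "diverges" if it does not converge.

diverges

J'(w) = -12(w - 3)(w + 1)(w + 5), so J'(6) = -2772.
Gradient descent moves in the -J' direction, i.e. w is increasing.
There is no critical point above w=6, and J' keeps the same sign, so the iterate runs off to +∞.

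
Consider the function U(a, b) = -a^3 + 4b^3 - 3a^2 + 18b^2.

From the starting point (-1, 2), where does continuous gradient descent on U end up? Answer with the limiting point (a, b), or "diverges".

(-2, 0)

U is separable, so gradient descent decouples: a follows -∂U/∂a, b follows -∂U/∂b.
∂U/∂a = -3a(a + 2); at a=-1 this is 3, so a decreases.
∂U/∂b = 12b(b + 3); at b=2 this is 120, so b decreases.
a converges to its nearest critical value -2 (a local min of the a-part); b converges to 0. The iterate converges to (-2, 0).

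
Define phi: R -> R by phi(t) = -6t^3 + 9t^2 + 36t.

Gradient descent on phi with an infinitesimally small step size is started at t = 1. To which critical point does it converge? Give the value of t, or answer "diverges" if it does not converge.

phi'(t) = -18(t - 2)(t + 1), so phi'(1) = 36.
Gradient descent moves in the -phi' direction, i.e. t is decreasing.
The nearest critical point in that direction is t = -1, where phi'' = 54 > 0 (a local minimum). The iterate converges there.

-1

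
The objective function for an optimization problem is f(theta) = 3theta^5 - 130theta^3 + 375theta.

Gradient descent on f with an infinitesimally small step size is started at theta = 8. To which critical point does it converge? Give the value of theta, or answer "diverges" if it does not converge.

5

f'(theta) = 15(theta - 5)(theta - 1)(theta + 1)(theta + 5), so f'(8) = 36855.
Gradient descent moves in the -f' direction, i.e. theta is decreasing.
The nearest critical point in that direction is theta = 5, where f'' = 3600 > 0 (a local minimum). The iterate converges there.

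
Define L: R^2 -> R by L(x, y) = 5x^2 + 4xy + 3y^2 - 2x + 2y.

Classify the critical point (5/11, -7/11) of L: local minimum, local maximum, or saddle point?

local minimum

The Hessian of L is constant: H = [[10, 4], [4, 6]].
det(H) = 10·6 − 4² = 44.
det(H) > 0 and tr(H) = 16 > 0, so H is positive definite and the point is a local minimum.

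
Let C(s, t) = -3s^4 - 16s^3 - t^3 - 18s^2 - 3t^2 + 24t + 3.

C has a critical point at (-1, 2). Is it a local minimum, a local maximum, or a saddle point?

saddle point

The mixed partial ∂²C/∂s∂t is 0, so the Hessian at any point is diag(C_ss, C_tt) = diag(-12(3s^2 + 8s + 3), -6(t + 1)).
At (-1, 2): H = diag(24, -18).
The eigenvalues have opposite signs, so H is indefinite: a saddle point.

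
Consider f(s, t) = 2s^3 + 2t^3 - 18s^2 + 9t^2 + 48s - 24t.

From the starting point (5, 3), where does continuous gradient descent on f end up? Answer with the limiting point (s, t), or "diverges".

f is separable, so gradient descent decouples: s follows -∂f/∂s, t follows -∂f/∂t.
∂f/∂s = 6(s - 4)(s - 2); at s=5 this is 18, so s decreases.
∂f/∂t = 6(t - 1)(t + 4); at t=3 this is 84, so t decreases.
s converges to its nearest critical value 4 (a local min of the s-part); t converges to 1. The iterate converges to (4, 1).

(4, 1)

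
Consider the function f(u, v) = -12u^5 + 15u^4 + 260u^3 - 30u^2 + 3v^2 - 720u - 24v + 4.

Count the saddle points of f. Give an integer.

f separates as a function of u plus a function of v, so ∇f=0 decouples.
∂f/∂u = -60(u - 4)(u - 1)(u + 1)(u + 3) = 0 at u ∈ {-3, -1, 1, 4}; ∂f/∂v = 6(v - 4) = 0 at v ∈ {4}.
The Hessian is diagonal: diag(f_uu, f_vv). Second derivatives: f_uu(-3)=3360, f_uu(-1)=-1200, f_uu(1)=1440, f_uu(4)=-6300; f_vv(4)=6.
Saddle points occur where the two diagonal entries have opposite signs: (-1, 4), (4, 4). Count: 2.

2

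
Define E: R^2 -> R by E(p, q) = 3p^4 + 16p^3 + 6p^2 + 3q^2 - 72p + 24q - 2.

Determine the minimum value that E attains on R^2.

-97

E(p,q) separates as A(p) + B(q) − 2, so its minimum is min A + min B − 2.
A'(p) = 12(p - 1)(p + 2)(p + 3) vanishes at p ∈ {-3, -2, 1}; B'(q) = 6q + 24 vanishes at q ∈ {-4}.
Local minima of A (where A''>0): A(-3)=81, A(1)=-47. Local minima of B: B(-4)=-48.
So the global minimum of E is A(1) + B(-4) − 2 = -47 − 48 − 2 = -97, attained at (1, -4).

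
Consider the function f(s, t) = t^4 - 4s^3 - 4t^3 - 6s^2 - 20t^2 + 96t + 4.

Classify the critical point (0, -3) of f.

The mixed partial ∂²f/∂s∂t is 0, so the Hessian at any point is diag(f_ss, f_tt) = diag(-12(2s + 1), 4(3t^2 - 6t - 10)).
At (0, -3): H = diag(-12, 140).
The eigenvalues have opposite signs, so H is indefinite: a saddle point.

saddle point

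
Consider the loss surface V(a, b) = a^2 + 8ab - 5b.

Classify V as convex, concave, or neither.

neither

V is quadratic, so its Hessian is the constant matrix H = [[2, 8], [8, 0]].
det(H) = -64, tr(H) = 2.
det(H) < 0, so H is indefinite: neither convex nor concave.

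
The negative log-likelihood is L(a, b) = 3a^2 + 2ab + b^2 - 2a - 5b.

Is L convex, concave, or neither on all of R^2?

L is quadratic, so its Hessian is the constant matrix H = [[6, 2], [2, 2]].
det(H) = 8, tr(H) = 8.
det(H) > 0 and tr(H) > 0, so H is positive definite everywhere: convex.

convex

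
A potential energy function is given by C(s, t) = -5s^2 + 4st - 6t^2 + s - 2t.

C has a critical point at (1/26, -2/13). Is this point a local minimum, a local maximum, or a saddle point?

local maximum

The Hessian of C is constant: H = [[-10, 4], [4, -12]].
det(H) = (-10)·(-12) − 4² = 104.
det(H) > 0 and tr(H) = -22 < 0, so H is negative definite and the point is a local maximum.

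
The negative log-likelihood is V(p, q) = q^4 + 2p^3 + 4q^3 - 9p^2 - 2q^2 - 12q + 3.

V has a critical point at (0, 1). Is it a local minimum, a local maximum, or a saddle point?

The mixed partial ∂²V/∂p∂q is 0, so the Hessian at any point is diag(V_pp, V_qq) = diag(6(2p - 3), 4(3q^2 + 6q - 1)).
At (0, 1): H = diag(-18, 32).
The eigenvalues have opposite signs, so H is indefinite: a saddle point.

saddle point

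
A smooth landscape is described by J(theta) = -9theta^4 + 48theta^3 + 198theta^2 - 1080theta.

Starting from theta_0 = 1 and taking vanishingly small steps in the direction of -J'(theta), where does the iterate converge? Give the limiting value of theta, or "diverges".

J'(theta) = -36(theta - 5)(theta - 2)(theta + 3), so J'(1) = -576.
Gradient descent moves in the -J' direction, i.e. theta is increasing.
The nearest critical point in that direction is theta = 2, where J'' = 540 > 0 (a local minimum). The iterate converges there.

2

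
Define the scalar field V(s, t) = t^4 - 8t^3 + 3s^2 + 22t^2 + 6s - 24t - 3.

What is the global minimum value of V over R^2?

-15

V(s,t) separates as P(s) + Q(t) − 3, so its minimum is min P + min Q − 3.
P'(s) = 6s + 6 vanishes at s ∈ {-1}; Q'(t) = 4(t - 3)(t - 2)(t - 1) vanishes at t ∈ {1, 2, 3}.
Local minima of P (where P''>0): P(-1)=-3. Local minima of Q: Q(1)=-9, Q(3)=-9.
So the global minimum of V is P(-1) + Q(1) − 3 = -3 − 9 − 3 = -15, attained at (-1, 1).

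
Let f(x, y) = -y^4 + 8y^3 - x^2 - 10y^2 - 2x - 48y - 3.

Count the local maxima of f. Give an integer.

2

f separates as a function of x plus a function of y, so ∇f=0 decouples.
∂f/∂x = -2(x + 1) = 0 at x ∈ {-1}; ∂f/∂y = -4(y - 4)(y - 3)(y + 1) = 0 at y ∈ {-1, 3, 4}.
The Hessian is diagonal: diag(f_xx, f_yy). Second derivatives: f_xx(-1)=-2; f_yy(-1)=-80, f_yy(3)=16, f_yy(4)=-20.
Local maxima occur where both diagonal entries negative: (-1, -1), (-1, 4). Count: 2.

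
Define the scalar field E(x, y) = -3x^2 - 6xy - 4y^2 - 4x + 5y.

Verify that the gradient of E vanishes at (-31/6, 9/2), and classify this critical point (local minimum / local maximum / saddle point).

local maximum

∇E = (-6x - 6y - 4, -6x - 8y + 5); substituting (-31/6, 9/2) gives ∇E = (0, 0), so (-31/6, 9/2) is indeed a critical point.
The Hessian of E is constant: H = [[-6, -6], [-6, -8]].
det(H) = (-6)·(-8) − (-6)² = 12.
det(H) > 0 and tr(H) = -14 < 0, so H is negative definite and the point is a local maximum.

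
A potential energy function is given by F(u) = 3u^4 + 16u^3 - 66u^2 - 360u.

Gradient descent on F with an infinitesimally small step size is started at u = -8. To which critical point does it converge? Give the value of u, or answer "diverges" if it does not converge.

F'(u) = 12(u - 3)(u + 2)(u + 5), so F'(-8) = -2376.
Gradient descent moves in the -F' direction, i.e. u is increasing.
The nearest critical point in that direction is u = -5, where F'' = 288 > 0 (a local minimum). The iterate converges there.

-5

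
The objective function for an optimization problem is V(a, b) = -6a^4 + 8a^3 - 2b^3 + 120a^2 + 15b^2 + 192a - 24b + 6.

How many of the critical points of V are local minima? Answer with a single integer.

1

V separates as a function of a plus a function of b, so ∇V=0 decouples.
∂V/∂a = -24(a - 4)(a + 1)(a + 2) = 0 at a ∈ {-2, -1, 4}; ∂V/∂b = -6(b - 4)(b - 1) = 0 at b ∈ {1, 4}.
The Hessian is diagonal: diag(V_aa, V_bb). Second derivatives: V_aa(-2)=-144, V_aa(-1)=120, V_aa(4)=-720; V_bb(1)=18, V_bb(4)=-18.
Local minima occur where both diagonal entries positive: (-1, 1). Count: 1.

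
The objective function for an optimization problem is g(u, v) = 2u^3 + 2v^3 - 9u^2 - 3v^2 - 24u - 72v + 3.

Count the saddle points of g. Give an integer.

g separates as a function of u plus a function of v, so ∇g=0 decouples.
∂g/∂u = 6(u - 4)(u + 1) = 0 at u ∈ {-1, 4}; ∂g/∂v = 6(v - 4)(v + 3) = 0 at v ∈ {-3, 4}.
The Hessian is diagonal: diag(g_uu, g_vv). Second derivatives: g_uu(-1)=-30, g_uu(4)=30; g_vv(-3)=-42, g_vv(4)=42.
Saddle points occur where the two diagonal entries have opposite signs: (-1, 4), (4, -3). Count: 2.

2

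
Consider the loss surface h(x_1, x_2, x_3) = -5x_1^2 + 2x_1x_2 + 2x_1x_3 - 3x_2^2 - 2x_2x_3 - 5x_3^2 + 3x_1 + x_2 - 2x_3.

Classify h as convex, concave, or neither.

concave

h is quadratic, so its Hessian is the constant matrix H = [[-10, 2, 2], [2, -6, -2], [2, -2, -10]].
Leading principal minors: -10, 56, -512.
Signs alternate −, +, − ⇒ H ≺ 0 ⇒ concave.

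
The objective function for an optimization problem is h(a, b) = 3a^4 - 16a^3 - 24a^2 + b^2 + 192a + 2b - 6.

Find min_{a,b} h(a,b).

-311

h(a,b) separates as P(a) + Q(b) − 6, so its minimum is min P + min Q − 6.
P'(a) = 12(a - 4)(a - 2)(a + 2) vanishes at a ∈ {-2, 2, 4}; Q'(b) = 2b + 2 vanishes at b ∈ {-1}.
Local minima of P (where P''>0): P(-2)=-304, P(4)=128. Local minima of Q: Q(-1)=-1.
So the global minimum of h is P(-2) + Q(-1) − 6 = -304 − 1 − 6 = -311, attained at (-2, -1).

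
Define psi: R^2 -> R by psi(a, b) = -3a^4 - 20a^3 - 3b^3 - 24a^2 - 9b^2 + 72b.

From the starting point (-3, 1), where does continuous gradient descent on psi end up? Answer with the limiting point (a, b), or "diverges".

psi is separable, so gradient descent decouples: a follows -∂psi/∂a, b follows -∂psi/∂b.
∂psi/∂a = -12a(a + 1)(a + 4); at a=-3 this is -72, so a increases.
∂psi/∂b = -9(b - 2)(b + 4); at b=1 this is 45, so b decreases.
a converges to its nearest critical value -1 (a local min of the a-part); b converges to -4. The iterate converges to (-1, -4).

(-1, -4)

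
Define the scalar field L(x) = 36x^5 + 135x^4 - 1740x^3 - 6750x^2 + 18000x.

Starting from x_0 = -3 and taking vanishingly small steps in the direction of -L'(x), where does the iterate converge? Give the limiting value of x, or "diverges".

-4

L'(x) = 180(x - 5)(x - 1)(x + 4)(x + 5), so L'(-3) = 11520.
Gradient descent moves in the -L' direction, i.e. x is decreasing.
The nearest critical point in that direction is x = -4, where L'' = 8100 > 0 (a local minimum). The iterate converges there.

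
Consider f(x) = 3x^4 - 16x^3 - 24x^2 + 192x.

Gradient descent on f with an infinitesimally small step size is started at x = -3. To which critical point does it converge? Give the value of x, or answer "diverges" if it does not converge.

f'(x) = 12(x - 4)(x - 2)(x + 2), so f'(-3) = -420.
Gradient descent moves in the -f' direction, i.e. x is increasing.
The nearest critical point in that direction is x = -2, where f'' = 288 > 0 (a local minimum). The iterate converges there.

-2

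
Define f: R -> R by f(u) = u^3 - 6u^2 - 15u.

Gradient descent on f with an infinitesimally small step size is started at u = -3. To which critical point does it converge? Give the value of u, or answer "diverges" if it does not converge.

f'(u) = 3(u - 5)(u + 1), so f'(-3) = 48.
Gradient descent moves in the -f' direction, i.e. u is decreasing.
There is no critical point below u=-3, and f' keeps the same sign, so the iterate runs off to −∞.

diverges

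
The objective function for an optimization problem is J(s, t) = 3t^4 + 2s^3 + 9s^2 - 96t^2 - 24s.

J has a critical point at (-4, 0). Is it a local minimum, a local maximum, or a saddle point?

local maximum

The mixed partial ∂²J/∂s∂t is 0, so the Hessian at any point is diag(J_ss, J_tt) = diag(6(2s + 3), 12(3t^2 - 16)).
At (-4, 0): H = diag(-30, -192).
Both eigenvalues are negative, so H is negative definite: a local maximum.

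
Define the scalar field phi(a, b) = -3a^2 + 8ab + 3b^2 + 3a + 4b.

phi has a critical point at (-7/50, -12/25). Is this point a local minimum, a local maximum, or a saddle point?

saddle point

The Hessian of phi is constant: H = [[-6, 8], [8, 6]].
det(H) = (-6)·6 − 8² = -100.
Since det(H) < 0, H is indefinite and the critical point is a saddle point.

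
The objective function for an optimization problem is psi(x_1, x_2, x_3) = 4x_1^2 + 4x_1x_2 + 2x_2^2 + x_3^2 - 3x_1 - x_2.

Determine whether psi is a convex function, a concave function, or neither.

convex

psi is quadratic, so its Hessian is the constant matrix H = [[8, 4, 0], [4, 4, 0], [0, 0, 2]].
Leading principal minors: 8, 16, 32.
All positive ⇒ H ≻ 0 ⇒ convex.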